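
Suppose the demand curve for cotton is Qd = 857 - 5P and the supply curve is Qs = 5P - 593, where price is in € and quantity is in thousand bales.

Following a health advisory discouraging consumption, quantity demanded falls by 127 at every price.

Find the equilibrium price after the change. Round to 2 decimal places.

Before the shock: 857 - 5P = 5P - 593 ⇒ 1450 = 10P ⇒ P = 145, Q = 132.
After the shift, demand is Qd = 730 - 5P and supply is Qs = 5P - 593.
Equate the new curves: 730 - 5P = 5P - 593, giving 1323 = 10P, P = 132.3, Q = 68.5.

132.30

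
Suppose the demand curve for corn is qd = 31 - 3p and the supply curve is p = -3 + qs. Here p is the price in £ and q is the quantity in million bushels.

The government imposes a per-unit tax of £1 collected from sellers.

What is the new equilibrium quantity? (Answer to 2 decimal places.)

9.25

Solve the original market: 31 - 3p = p + 3, hence p = 7 and q = 10.
Since sellers keep the price net of the tax, the effective supply curve becomes qs = p + 2.
Clearing the new market: 31 - 3p = p + 2, so p = 7.25 and q = 9.25.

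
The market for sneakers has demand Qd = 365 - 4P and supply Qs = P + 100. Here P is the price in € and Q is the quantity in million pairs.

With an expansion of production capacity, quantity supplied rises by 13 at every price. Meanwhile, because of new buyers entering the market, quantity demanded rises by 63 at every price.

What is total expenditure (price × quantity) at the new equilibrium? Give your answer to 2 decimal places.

11088.00

Before the shock: 365 - 4P = P + 100 ⇒ 265 = 5P ⇒ P = 53, Q = 153.
The shock moves the curves to Qd = 428 - 4P and Qs = P + 113.
Equate the new curves: 428 - 4P = P + 113, giving 315 = 5P, P = 63, Q = 176.
New expenditure = 63 × 176 = 11088.00.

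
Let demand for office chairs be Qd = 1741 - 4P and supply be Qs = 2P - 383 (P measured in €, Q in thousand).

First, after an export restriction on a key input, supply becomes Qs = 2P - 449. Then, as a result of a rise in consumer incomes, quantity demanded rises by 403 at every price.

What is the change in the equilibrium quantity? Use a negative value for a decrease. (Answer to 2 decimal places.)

+90.33

Initially, 1741 - 4P = 2P - 383, so 2124 = 6P and P = 354, Q = 325.
After the shift, demand is Qd = 2144 - 4P and supply is Qs = 2P - 449.
Setting them equal: 2144 - 4P = 2P - 449 → 2593 = 6P, so P = 2593/6 ≈ 432.1667 and Q = 1246/3 ≈ 415.3333.
ΔQ = 415.3333 − 325 = +90.33.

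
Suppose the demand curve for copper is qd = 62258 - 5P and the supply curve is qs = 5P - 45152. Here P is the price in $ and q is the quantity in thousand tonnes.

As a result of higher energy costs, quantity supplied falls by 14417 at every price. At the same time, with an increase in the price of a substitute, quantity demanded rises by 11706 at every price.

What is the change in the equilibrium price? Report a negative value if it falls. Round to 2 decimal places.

Before the shock: 62258 - 5P = 5P - 45152 ⇒ 107410 = 10P ⇒ P = 10741, q = 8553.
With the change applied: demand qd = 73964 - 5P, supply qs = 5P - 59569.
Clearing the new market: 73964 - 5P = 5P - 59569, so P = 13353.3 and q = 7197.5.
ΔP = 13353.3 − 10741 = +2612.30.

+2612.30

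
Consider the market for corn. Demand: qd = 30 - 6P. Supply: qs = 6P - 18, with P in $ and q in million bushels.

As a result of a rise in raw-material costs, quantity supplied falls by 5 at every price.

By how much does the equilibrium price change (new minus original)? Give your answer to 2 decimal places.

Before the shock: 30 - 6P = 6P - 18 ⇒ 48 = 12P ⇒ P = 4, q = 6.
With the change applied: demand qd = 30 - 6P, supply qs = 6P - 23.
Clearing the new market: 30 - 6P = 6P - 23, so P = 53/12 ≈ 4.4167 and q = 3.5.
ΔP = 4.4167 − 4 = +0.42.

+0.42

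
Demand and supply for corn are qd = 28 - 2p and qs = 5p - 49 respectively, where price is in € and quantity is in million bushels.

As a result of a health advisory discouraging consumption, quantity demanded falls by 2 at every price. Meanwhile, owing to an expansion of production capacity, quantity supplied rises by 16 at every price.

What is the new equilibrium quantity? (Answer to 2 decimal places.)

Before the shock: 28 - 2p = 5p - 49 ⇒ 77 = 7p ⇒ p = 11, q = 6.
The new curves are qd = 26 - 2p (demand) and qs = 5p - 33 (supply).
Equate the new curves: 26 - 2p = 5p - 33, giving 59 = 7p, p = 59/7 ≈ 8.4286, q = 64/7 ≈ 9.1429.

9.14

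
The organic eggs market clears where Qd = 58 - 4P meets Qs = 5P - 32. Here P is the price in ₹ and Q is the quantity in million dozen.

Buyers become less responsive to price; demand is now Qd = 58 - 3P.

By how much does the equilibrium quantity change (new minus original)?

Solve the original market: 58 - 4P = 5P - 32, hence P = 10 and Q = 18.
After the shift, demand is Qd = 58 - 3P and supply is Qs = 5P - 32.
Clearing the new market: 58 - 3P = 5P - 32, so P = 11.25 and Q = 24.25.
ΔQ = 24.25 − 18 = +6.25.

+6.25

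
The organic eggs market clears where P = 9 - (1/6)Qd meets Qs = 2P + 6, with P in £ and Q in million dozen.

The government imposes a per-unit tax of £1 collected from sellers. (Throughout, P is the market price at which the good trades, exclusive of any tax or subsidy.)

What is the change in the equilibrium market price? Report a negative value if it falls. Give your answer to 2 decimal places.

+0.25

Initially, 54 - 6P = 2P + 6, so 48 = 8P and P = 6, Q = 18.
Since sellers keep the price net of the tax, the effective supply curve becomes Qs = 2P + 4.
Equate the new curves: 54 - 6P = 2P + 4, giving 50 = 8P, P = 6.25, Q = 16.5.
ΔP = 6.25 − 6 = +0.25.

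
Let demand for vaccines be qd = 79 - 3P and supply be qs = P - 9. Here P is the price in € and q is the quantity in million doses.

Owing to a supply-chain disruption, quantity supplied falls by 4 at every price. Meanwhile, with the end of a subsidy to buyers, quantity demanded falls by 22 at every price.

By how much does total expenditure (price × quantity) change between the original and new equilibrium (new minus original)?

-207.25

Solve the original market: 79 - 3P = P - 9, hence P = 22 and q = 13.
The shock moves the curves to qd = 57 - 3P and qs = P - 13.
New equilibrium: 57 - 3P = P - 13 ⇒ 70 = 4P ⇒ P = 17.5, q = 4.5.
Expenditure moves from 22×13 = 286 to 17.5×4.5 = 78.75; change = -207.25.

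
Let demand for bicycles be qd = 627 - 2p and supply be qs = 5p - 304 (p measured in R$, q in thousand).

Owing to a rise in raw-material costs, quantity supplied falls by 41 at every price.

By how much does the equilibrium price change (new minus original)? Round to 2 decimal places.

+5.86

Initially, 627 - 2p = 5p - 304, so 931 = 7p and p = 133, q = 361.
The new curves are qd = 627 - 2p (demand) and qs = 5p - 345 (supply).
Equate the new curves: 627 - 2p = 5p - 345, giving 972 = 7p, p = 972/7 ≈ 138.8571, q = 2445/7 ≈ 349.2857.
Δp = 138.8571 − 133 = +5.86.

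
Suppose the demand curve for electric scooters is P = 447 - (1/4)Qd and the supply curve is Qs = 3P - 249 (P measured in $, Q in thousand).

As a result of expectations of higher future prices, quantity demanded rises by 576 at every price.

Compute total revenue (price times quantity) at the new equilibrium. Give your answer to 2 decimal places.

Before the shock: 1788 - 4P = 3P - 249 ⇒ 2037 = 7P ⇒ P = 291, Q = 624.
After the shift, demand is Qd = 2364 - 4P and supply is Qs = 3P - 249.
Equate the new curves: 2364 - 4P = 3P - 249, giving 2613 = 7P, P = 2613/7 ≈ 373.2857, Q = 6096/7 ≈ 870.8571.
New expenditure = 373.2857 × 870.8571 = 325078.53.

325078.53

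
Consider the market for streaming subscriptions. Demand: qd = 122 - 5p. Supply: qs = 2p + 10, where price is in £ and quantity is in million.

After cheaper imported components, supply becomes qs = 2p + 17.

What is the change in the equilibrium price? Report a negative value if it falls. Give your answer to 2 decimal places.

Initially, 122 - 5p = 2p + 10, so 112 = 7p and p = 16, q = 42.
After the shift, demand is qd = 122 - 5p and supply is qs = 2p + 17.
Clearing the new market: 122 - 5p = 2p + 17, so p = 15 and q = 47.
Δp = 15 − 16 = -1.00.

-1.00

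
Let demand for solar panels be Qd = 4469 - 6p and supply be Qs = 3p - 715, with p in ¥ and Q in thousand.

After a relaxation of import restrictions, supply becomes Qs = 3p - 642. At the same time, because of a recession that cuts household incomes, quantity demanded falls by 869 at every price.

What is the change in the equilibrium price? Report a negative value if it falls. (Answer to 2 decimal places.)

-104.67

Before the shock: 4469 - 6p = 3p - 715 ⇒ 5184 = 9p ⇒ p = 576, Q = 1013.
After the shift, demand is Qd = 3600 - 6p and supply is Qs = 3p - 642.
Setting them equal: 3600 - 6p = 3p - 642 → 4242 = 9p, so p = 1414/3 ≈ 471.3333 and Q = 772.
Δp = 471.3333 − 576 = -104.67.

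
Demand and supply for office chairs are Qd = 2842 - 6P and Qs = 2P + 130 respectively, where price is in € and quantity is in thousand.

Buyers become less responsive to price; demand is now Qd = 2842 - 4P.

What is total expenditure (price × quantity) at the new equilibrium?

467368

Before the shock: 2842 - 6P = 2P + 130 ⇒ 2712 = 8P ⇒ P = 339, Q = 808.
After the shift, demand is Qd = 2842 - 4P and supply is Qs = 2P + 130.
New equilibrium: 2842 - 4P = 2P + 130 ⇒ 2712 = 6P ⇒ P = 452, Q = 1034.
New expenditure = 452 × 1034 = 467368.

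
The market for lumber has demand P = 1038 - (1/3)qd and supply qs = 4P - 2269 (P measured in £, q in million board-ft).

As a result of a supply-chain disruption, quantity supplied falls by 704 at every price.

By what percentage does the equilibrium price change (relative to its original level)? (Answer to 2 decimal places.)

Initially, 3114 - 3P = 4P - 2269, so 5383 = 7P and P = 769, q = 807.
With the change applied: demand qd = 3114 - 3P, supply qs = 4P - 2973.
Clearing the new market: 3114 - 3P = 4P - 2973, so P = 6087/7 ≈ 869.5714 and q = 3537/7 ≈ 505.2857.
%ΔP = (869.5714 − 769) / 769 × 100 = +13.08%.

+13.08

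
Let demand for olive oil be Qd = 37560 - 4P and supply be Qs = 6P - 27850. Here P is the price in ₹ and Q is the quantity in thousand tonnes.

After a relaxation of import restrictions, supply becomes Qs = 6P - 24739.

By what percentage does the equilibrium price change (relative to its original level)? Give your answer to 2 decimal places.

-4.76

Initially, 37560 - 4P = 6P - 27850, so 65410 = 10P and P = 6541, Q = 11396.
After the shift, demand is Qd = 37560 - 4P and supply is Qs = 6P - 24739.
Clearing the new market: 37560 - 4P = 6P - 24739, so P = 6229.9 and Q = 12640.4.
%ΔP = (6229.9 − 6541) / 6541 × 100 = -4.76%.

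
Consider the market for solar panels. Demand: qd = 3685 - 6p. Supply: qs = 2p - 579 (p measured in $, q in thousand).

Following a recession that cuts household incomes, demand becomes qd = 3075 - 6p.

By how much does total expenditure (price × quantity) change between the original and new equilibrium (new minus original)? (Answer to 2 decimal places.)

-106788.13

Before the shock: 3685 - 6p = 2p - 579 ⇒ 4264 = 8p ⇒ p = 533, q = 487.
The shock moves the curves to qd = 3075 - 6p and qs = 2p - 579.
New equilibrium: 3075 - 6p = 2p - 579 ⇒ 3654 = 8p ⇒ p = 456.75, q = 334.5.
Expenditure moves from 533×487 = 259571 to 456.75×334.5 = 152782.875; change = -106788.13.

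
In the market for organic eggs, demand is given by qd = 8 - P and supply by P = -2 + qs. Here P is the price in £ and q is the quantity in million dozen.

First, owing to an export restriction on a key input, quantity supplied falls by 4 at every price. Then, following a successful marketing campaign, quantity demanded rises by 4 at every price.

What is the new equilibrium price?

Original equilibrium: 8 - P = P + 2 gives 6 = 2P, so P = 3 and q = 5.
After the shift, demand is qd = 12 - P and supply is qs = P - 2.
New equilibrium: 12 - P = P - 2 ⇒ 14 = 2P ⇒ P = 7, q = 5.

7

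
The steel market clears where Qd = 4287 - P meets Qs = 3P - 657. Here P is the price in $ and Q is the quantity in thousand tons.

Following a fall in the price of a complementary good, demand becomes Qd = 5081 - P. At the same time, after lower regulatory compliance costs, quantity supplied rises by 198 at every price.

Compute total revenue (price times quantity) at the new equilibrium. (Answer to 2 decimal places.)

5118960.00

Original equilibrium: 4287 - P = 3P - 657 gives 4944 = 4P, so P = 1236 and Q = 3051.
With the change applied: demand Qd = 5081 - P, supply Qs = 3P - 459.
Equate the new curves: 5081 - P = 3P - 459, giving 5540 = 4P, P = 1385, Q = 3696.
New expenditure = 1385 × 3696 = 5118960.00.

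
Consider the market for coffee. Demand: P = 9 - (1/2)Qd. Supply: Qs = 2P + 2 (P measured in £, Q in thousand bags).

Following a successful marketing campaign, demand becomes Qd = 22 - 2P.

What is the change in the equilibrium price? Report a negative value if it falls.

+1

Solve the original market: 18 - 2P = 2P + 2, hence P = 4 and Q = 10.
The shock moves the curves to Qd = 22 - 2P and Qs = 2P + 2.
Clearing the new market: 22 - 2P = 2P + 2, so P = 5 and Q = 12.
ΔP = 5 − 4 = +1.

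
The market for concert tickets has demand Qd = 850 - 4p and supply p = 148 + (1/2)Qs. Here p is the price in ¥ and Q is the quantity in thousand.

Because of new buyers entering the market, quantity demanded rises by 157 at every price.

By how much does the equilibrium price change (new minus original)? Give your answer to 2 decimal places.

+26.17

Before the shock: 850 - 4p = 2p - 296 ⇒ 1146 = 6p ⇒ p = 191, Q = 86.
The shock moves the curves to Qd = 1007 - 4p and Qs = 2p - 296.
Equate the new curves: 1007 - 4p = 2p - 296, giving 1303 = 6p, p = 1303/6 ≈ 217.1667, Q = 415/3 ≈ 138.3333.
Δp = 217.1667 − 191 = +26.17.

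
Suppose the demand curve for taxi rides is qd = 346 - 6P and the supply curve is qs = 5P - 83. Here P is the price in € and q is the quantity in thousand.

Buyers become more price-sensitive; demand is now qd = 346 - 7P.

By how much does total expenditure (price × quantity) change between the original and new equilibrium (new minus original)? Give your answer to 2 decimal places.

-944.94

Initially, 346 - 6P = 5P - 83, so 429 = 11P and P = 39, q = 112.
The shock moves the curves to qd = 346 - 7P and qs = 5P - 83.
Clearing the new market: 346 - 7P = 5P - 83, so P = 35.75 and q = 95.75.
Expenditure moves from 39×112 = 4368 to 35.75×95.75 = 3423.0625; change = -944.94.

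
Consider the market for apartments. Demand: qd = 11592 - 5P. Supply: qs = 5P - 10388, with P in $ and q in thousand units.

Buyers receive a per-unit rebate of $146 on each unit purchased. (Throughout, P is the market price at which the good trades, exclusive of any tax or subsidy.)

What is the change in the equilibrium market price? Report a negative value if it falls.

+73

Original equilibrium: 11592 - 5P = 5P - 10388 gives 21980 = 10P, so P = 2198 and q = 602.
Since buyers' out-of-pocket price is the market price minus the rebate, the effective demand curve becomes qd = 12322 - 5P.
Equate the new curves: 12322 - 5P = 5P - 10388, giving 22710 = 10P, P = 2271, q = 967.
ΔP = 2271 − 2198 = +73.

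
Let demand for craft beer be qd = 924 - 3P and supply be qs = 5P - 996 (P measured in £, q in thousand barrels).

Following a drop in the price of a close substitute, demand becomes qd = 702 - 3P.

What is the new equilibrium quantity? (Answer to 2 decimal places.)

65.25

Solve the original market: 924 - 3P = 5P - 996, hence P = 240 and q = 204.
After the shift, demand is qd = 702 - 3P and supply is qs = 5P - 996.
Clearing the new market: 702 - 3P = 5P - 996, so P = 212.25 and q = 65.25.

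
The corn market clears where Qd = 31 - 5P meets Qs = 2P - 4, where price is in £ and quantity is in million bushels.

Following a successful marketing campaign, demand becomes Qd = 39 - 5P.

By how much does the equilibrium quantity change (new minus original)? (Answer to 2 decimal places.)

Original equilibrium: 31 - 5P = 2P - 4 gives 35 = 7P, so P = 5 and Q = 6.
With the change applied: demand Qd = 39 - 5P, supply Qs = 2P - 4.
Equate the new curves: 39 - 5P = 2P - 4, giving 43 = 7P, P = 43/7 ≈ 6.1429, Q = 58/7 ≈ 8.2857.
ΔQ = 8.2857 − 6 = +2.29.

+2.29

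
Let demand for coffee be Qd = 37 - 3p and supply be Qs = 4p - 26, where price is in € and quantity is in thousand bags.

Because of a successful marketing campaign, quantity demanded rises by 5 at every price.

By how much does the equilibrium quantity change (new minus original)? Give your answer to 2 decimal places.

+2.86

Solve the original market: 37 - 3p = 4p - 26, hence p = 9 and Q = 10.
With the change applied: demand Qd = 42 - 3p, supply Qs = 4p - 26.
New equilibrium: 42 - 3p = 4p - 26 ⇒ 68 = 7p ⇒ p = 68/7 ≈ 9.7143, Q = 90/7 ≈ 12.8571.
ΔQ = 12.8571 − 10 = +2.86.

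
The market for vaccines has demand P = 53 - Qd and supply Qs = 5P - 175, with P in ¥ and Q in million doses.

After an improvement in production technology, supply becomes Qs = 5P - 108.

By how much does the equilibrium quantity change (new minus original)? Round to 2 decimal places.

+11.17

Before the shock: 53 - P = 5P - 175 ⇒ 228 = 6P ⇒ P = 38, Q = 15.
With the change applied: demand Qd = 53 - P, supply Qs = 5P - 108.
Setting them equal: 53 - P = 5P - 108 → 161 = 6P, so P = 161/6 ≈ 26.8333 and Q = 157/6 ≈ 26.1667.
ΔQ = 26.1667 − 15 = +11.17.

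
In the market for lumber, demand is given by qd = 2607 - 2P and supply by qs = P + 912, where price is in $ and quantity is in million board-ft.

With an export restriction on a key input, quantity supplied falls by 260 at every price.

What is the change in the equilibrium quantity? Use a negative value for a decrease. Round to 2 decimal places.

Original equilibrium: 2607 - 2P = P + 912 gives 1695 = 3P, so P = 565 and q = 1477.
After the shift, demand is qd = 2607 - 2P and supply is qs = P + 652.
Setting them equal: 2607 - 2P = P + 652 → 1955 = 3P, so P = 1955/3 ≈ 651.6667 and q = 3911/3 ≈ 1303.6667.
Δq = 1303.6667 − 1477 = -173.33.

-173.33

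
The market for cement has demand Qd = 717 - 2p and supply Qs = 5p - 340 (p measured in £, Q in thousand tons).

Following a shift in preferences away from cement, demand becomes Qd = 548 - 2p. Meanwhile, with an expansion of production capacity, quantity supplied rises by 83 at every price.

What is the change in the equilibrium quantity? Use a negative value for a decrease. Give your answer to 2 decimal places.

-97.00

Before the shock: 717 - 2p = 5p - 340 ⇒ 1057 = 7p ⇒ p = 151, Q = 415.
After the shift, demand is Qd = 548 - 2p and supply is Qs = 5p - 257.
Clearing the new market: 548 - 2p = 5p - 257, so p = 115 and Q = 318.
ΔQ = 318 − 415 = -97.00.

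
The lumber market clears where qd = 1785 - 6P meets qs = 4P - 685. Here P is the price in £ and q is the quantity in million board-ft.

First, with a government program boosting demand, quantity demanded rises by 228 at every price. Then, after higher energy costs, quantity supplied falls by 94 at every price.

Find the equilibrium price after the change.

Before the shock: 1785 - 6P = 4P - 685 ⇒ 2470 = 10P ⇒ P = 247, q = 303.
The new curves are qd = 2013 - 6P (demand) and qs = 4P - 779 (supply).
Equate the new curves: 2013 - 6P = 4P - 779, giving 2792 = 10P, P = 279.2, q = 337.8.

279.2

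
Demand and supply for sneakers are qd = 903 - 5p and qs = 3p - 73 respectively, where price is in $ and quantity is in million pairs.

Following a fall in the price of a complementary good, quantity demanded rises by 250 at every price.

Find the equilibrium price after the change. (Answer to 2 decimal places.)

153.25

Before the shock: 903 - 5p = 3p - 73 ⇒ 976 = 8p ⇒ p = 122, q = 293.
The new curves are qd = 1153 - 5p (demand) and qs = 3p - 73 (supply).
New equilibrium: 1153 - 5p = 3p - 73 ⇒ 1226 = 8p ⇒ p = 153.25, q = 386.75.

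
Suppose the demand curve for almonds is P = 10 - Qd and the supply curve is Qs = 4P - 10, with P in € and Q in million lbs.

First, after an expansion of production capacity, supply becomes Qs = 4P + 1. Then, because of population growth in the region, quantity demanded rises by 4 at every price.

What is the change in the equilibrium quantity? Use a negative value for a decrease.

Solve the original market: 10 - P = 4P - 10, hence P = 4 and Q = 6.
With the change applied: demand Qd = 14 - P, supply Qs = 4P + 1.
Equate the new curves: 14 - P = 4P + 1, giving 13 = 5P, P = 2.6, Q = 11.4.
ΔQ = 11.4 − 6 = +5.4.

+5.4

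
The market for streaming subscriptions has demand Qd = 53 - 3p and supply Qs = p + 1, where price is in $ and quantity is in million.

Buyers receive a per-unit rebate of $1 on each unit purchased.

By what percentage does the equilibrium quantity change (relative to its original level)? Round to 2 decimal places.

Solve the original market: 53 - 3p = p + 1, hence p = 13 and Q = 14.
Since buyers' out-of-pocket price is the market price minus the rebate, the effective demand curve becomes Qd = 56 - 3p.
Setting them equal: 56 - 3p = p + 1 → 55 = 4p, so p = 13.75 and Q = 14.75.
%ΔQ = (14.75 − 14) / 14 × 100 = +5.36%.

+5.36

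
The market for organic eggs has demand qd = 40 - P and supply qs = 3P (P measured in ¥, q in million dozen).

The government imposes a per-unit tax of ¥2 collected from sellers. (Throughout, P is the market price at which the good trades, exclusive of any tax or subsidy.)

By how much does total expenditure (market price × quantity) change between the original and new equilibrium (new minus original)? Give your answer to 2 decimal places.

+27.75

Original equilibrium: 40 - P = 3P gives 40 = 4P, so P = 10 and q = 30.
Since sellers keep the price net of the tax, the effective supply curve becomes qs = 3P - 6.
New equilibrium: 40 - P = 3P - 6 ⇒ 46 = 4P ⇒ P = 11.5, q = 28.5.
Expenditure moves from 10×30 = 300 to 11.5×28.5 = 327.75; change = +27.75.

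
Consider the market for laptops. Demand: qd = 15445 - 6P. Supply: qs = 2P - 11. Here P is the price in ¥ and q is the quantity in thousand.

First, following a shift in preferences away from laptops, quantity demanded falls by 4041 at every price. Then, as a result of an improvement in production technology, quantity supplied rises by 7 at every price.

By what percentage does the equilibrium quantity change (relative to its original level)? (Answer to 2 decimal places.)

-26.08

Initially, 15445 - 6P = 2P - 11, so 15456 = 8P and P = 1932, q = 3853.
The new curves are qd = 11404 - 6P (demand) and qs = 2P - 4 (supply).
Clearing the new market: 11404 - 6P = 2P - 4, so P = 1426 and q = 2848.
%Δq = (2848 − 3853) / 3853 × 100 = -26.08%.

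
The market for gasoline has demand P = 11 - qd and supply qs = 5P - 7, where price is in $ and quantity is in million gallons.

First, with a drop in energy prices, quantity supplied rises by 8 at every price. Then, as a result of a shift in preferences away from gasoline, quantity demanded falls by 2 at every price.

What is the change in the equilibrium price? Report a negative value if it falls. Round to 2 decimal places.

Solve the original market: 11 - P = 5P - 7, hence P = 3 and q = 8.
The shock moves the curves to qd = 9 - P and qs = 5P + 1.
Clearing the new market: 9 - P = 5P + 1, so P = 4/3 ≈ 1.3333 and q = 23/3 ≈ 7.6667.
ΔP = 1.3333 − 3 = -1.67.

-1.67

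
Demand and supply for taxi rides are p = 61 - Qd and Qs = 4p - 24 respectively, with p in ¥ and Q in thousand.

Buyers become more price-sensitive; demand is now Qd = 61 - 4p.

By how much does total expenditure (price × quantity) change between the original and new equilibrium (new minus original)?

-551.4375

Original equilibrium: 61 - p = 4p - 24 gives 85 = 5p, so p = 17 and Q = 44.
With the change applied: demand Qd = 61 - 4p, supply Qs = 4p - 24.
New equilibrium: 61 - 4p = 4p - 24 ⇒ 85 = 8p ⇒ p = 10.625, Q = 18.5.
Expenditure moves from 17×44 = 748 to 10.625×18.5 = 196.5625; change = -551.4375.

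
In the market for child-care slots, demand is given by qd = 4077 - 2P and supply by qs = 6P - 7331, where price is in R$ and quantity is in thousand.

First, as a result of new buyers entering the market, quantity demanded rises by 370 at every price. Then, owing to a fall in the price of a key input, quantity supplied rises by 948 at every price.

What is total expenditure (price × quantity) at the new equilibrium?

2354848.125

Solve the original market: 4077 - 2P = 6P - 7331, hence P = 1426 and q = 1225.
With the change applied: demand qd = 4447 - 2P, supply qs = 6P - 6383.
Clearing the new market: 4447 - 2P = 6P - 6383, so P = 1353.75 and q = 1739.5.
New expenditure = 1353.75 × 1739.5 = 2354848.125.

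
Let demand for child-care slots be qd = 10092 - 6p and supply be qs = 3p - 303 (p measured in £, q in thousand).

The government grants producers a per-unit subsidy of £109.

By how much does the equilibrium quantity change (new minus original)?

+218

Solve the original market: 10092 - 6p = 3p - 303, hence p = 1155 and q = 3162.
Since sellers receive the price plus the subsidy, the effective supply curve becomes qs = 3p + 24.
Equate the new curves: 10092 - 6p = 3p + 24, giving 10068 = 9p, p = 3356/3 ≈ 1118.6667, q = 3380.
Δq = 3380 − 3162 = +218.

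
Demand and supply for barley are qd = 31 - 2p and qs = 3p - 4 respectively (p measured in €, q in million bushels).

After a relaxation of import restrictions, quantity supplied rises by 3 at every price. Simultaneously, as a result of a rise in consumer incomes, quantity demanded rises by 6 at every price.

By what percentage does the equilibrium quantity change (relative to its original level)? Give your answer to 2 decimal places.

+28.24

Solve the original market: 31 - 2p = 3p - 4, hence p = 7 and q = 17.
The shock moves the curves to qd = 37 - 2p and qs = 3p - 1.
Equate the new curves: 37 - 2p = 3p - 1, giving 38 = 5p, p = 7.6, q = 21.8.
%Δq = (21.8 − 17) / 17 × 100 = +28.24%.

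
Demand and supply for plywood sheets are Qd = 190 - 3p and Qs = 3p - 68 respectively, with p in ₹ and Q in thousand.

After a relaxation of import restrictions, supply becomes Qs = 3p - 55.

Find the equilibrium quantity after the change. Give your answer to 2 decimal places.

Initially, 190 - 3p = 3p - 68, so 258 = 6p and p = 43, Q = 61.
The shock moves the curves to Qd = 190 - 3p and Qs = 3p - 55.
Equate the new curves: 190 - 3p = 3p - 55, giving 245 = 6p, p = 245/6 ≈ 40.8333, Q = 67.5.

67.50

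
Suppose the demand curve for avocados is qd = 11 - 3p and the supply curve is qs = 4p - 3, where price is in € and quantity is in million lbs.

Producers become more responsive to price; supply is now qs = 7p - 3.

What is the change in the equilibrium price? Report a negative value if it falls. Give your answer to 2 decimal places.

Original equilibrium: 11 - 3p = 4p - 3 gives 14 = 7p, so p = 2 and q = 5.
The shock moves the curves to qd = 11 - 3p and qs = 7p - 3.
Setting them equal: 11 - 3p = 7p - 3 → 14 = 10p, so p = 1.4 and q = 6.8.
Δp = 1.4 − 2 = -0.60.

-0.60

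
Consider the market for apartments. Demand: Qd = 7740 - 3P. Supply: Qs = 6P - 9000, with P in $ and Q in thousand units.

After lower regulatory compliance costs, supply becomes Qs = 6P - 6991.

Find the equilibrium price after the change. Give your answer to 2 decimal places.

Initially, 7740 - 3P = 6P - 9000, so 16740 = 9P and P = 1860, Q = 2160.
With the change applied: demand Qd = 7740 - 3P, supply Qs = 6P - 6991.
Setting them equal: 7740 - 3P = 6P - 6991 → 14731 = 9P, so P = 14731/9 ≈ 1636.7778 and Q = 8489/3 ≈ 2829.6667.

1636.78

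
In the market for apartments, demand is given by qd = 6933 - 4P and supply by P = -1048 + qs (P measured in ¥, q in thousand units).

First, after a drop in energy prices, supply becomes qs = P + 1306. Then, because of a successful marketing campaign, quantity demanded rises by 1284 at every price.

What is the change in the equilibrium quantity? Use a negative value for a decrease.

+463.2

Solve the original market: 6933 - 4P = P + 1048, hence P = 1177 and q = 2225.
The shock moves the curves to qd = 8217 - 4P and qs = P + 1306.
New equilibrium: 8217 - 4P = P + 1306 ⇒ 6911 = 5P ⇒ P = 1382.2, q = 2688.2.
Δq = 2688.2 − 2225 = +463.2.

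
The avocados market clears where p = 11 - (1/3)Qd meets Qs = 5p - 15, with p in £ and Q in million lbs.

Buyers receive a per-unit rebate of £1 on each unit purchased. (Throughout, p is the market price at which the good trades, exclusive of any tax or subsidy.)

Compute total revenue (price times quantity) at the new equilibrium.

Solve the original market: 33 - 3p = 5p - 15, hence p = 6 and Q = 15.
Since buyers' out-of-pocket price is the market price minus the rebate, the effective demand curve becomes Qd = 36 - 3p.
New equilibrium: 36 - 3p = 5p - 15 ⇒ 51 = 8p ⇒ p = 6.375, Q = 16.875.
New expenditure = 6.375 × 16.875 = 107.578125.

107.578125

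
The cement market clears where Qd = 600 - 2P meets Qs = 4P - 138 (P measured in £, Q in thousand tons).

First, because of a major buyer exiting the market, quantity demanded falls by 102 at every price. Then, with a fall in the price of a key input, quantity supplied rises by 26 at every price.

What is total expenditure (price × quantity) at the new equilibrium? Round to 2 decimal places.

29957.78

Solve the original market: 600 - 2P = 4P - 138, hence P = 123 and Q = 354.
With the change applied: demand Qd = 498 - 2P, supply Qs = 4P - 112.
Equate the new curves: 498 - 2P = 4P - 112, giving 610 = 6P, P = 305/3 ≈ 101.6667, Q = 884/3 ≈ 294.6667.
New expenditure = 101.6667 × 294.6667 = 29957.78.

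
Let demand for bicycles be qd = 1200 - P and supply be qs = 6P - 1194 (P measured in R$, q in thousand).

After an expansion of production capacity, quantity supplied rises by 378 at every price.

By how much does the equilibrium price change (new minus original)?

Initially, 1200 - P = 6P - 1194, so 2394 = 7P and P = 342, q = 858.
The shock moves the curves to qd = 1200 - P and qs = 6P - 816.
Equate the new curves: 1200 - P = 6P - 816, giving 2016 = 7P, P = 288, q = 912.
ΔP = 288 − 342 = -54.

-54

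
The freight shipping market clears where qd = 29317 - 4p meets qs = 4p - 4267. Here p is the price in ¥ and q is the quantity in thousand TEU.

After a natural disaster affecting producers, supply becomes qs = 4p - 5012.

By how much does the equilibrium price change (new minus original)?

+93.125

Original equilibrium: 29317 - 4p = 4p - 4267 gives 33584 = 8p, so p = 4198 and q = 12525.
With the change applied: demand qd = 29317 - 4p, supply qs = 4p - 5012.
Equate the new curves: 29317 - 4p = 4p - 5012, giving 34329 = 8p, p = 4291.125, q = 12152.5.
Δp = 4291.125 − 4198 = +93.125.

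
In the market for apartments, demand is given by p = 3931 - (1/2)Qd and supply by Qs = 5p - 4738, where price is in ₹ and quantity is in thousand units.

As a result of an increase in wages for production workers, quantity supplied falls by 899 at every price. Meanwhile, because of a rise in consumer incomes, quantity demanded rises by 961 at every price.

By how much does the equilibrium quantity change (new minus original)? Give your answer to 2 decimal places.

Before the shock: 7862 - 2p = 5p - 4738 ⇒ 12600 = 7p ⇒ p = 1800, Q = 4262.
After the shift, demand is Qd = 8823 - 2p and supply is Qs = 5p - 5637.
New equilibrium: 8823 - 2p = 5p - 5637 ⇒ 14460 = 7p ⇒ p = 14460/7 ≈ 2065.7143, Q = 32841/7 ≈ 4691.5714.
ΔQ = 4691.5714 − 4262 = +429.57.

+429.57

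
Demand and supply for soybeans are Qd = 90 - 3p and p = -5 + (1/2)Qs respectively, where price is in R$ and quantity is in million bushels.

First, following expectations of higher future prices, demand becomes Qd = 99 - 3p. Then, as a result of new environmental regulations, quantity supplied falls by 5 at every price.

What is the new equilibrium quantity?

Original equilibrium: 90 - 3p = 2p + 10 gives 80 = 5p, so p = 16 and Q = 42.
The shock moves the curves to Qd = 99 - 3p and Qs = 2p + 5.
New equilibrium: 99 - 3p = 2p + 5 ⇒ 94 = 5p ⇒ p = 18.8, Q = 42.6.

42.6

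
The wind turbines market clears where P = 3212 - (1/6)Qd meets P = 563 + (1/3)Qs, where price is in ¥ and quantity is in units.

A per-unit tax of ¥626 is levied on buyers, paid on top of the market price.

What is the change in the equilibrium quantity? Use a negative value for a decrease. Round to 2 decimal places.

Initially, 19272 - 6P = 3P - 1689, so 20961 = 9P and P = 2329, Q = 5298.
Since buyers pay the price plus the tax, the effective demand curve becomes Qd = 15516 - 6P.
Clearing the new market: 15516 - 6P = 3P - 1689, so P = 5735/3 ≈ 1911.6667 and Q = 4046.
ΔQ = 4046 − 5298 = -1252.00.

-1252.00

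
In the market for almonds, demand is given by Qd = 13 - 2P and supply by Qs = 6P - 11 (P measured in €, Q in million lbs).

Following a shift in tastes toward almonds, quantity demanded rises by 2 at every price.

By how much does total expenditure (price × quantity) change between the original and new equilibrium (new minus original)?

+6.625

Solve the original market: 13 - 2P = 6P - 11, hence P = 3 and Q = 7.
The new curves are Qd = 15 - 2P (demand) and Qs = 6P - 11 (supply).
Equate the new curves: 15 - 2P = 6P - 11, giving 26 = 8P, P = 3.25, Q = 8.5.
Expenditure moves from 3×7 = 21 to 3.25×8.5 = 27.625; change = +6.625.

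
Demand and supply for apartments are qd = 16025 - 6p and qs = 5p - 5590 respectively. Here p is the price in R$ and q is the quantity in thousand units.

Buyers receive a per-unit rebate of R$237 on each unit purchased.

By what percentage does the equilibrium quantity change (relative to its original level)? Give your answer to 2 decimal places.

Original equilibrium: 16025 - 6p = 5p - 5590 gives 21615 = 11p, so p = 1965 and q = 4235.
Since buyers' out-of-pocket price is the market price minus the rebate, the effective demand curve becomes qd = 17447 - 6p.
Setting them equal: 17447 - 6p = 5p - 5590 → 23037 = 11p, so p = 23037/11 ≈ 2094.2727 and q = 53695/11 ≈ 4881.3636.
%Δq = (4881.3636 − 4235) / 4235 × 100 = +15.26%.

+15.26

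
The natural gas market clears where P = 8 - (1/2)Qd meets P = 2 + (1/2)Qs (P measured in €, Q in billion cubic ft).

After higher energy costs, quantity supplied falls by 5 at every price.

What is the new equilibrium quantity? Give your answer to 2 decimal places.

3.50

Original equilibrium: 16 - 2P = 2P - 4 gives 20 = 4P, so P = 5 and Q = 6.
With the change applied: demand Qd = 16 - 2P, supply Qs = 2P - 9.
Setting them equal: 16 - 2P = 2P - 9 → 25 = 4P, so P = 6.25 and Q = 3.5.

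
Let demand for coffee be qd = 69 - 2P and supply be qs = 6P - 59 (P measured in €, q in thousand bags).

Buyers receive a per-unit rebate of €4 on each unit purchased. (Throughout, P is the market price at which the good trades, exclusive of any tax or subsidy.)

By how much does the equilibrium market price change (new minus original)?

Original equilibrium: 69 - 2P = 6P - 59 gives 128 = 8P, so P = 16 and q = 37.
Since buyers' out-of-pocket price is the market price minus the rebate, the effective demand curve becomes qd = 77 - 2P.
Setting them equal: 77 - 2P = 6P - 59 → 136 = 8P, so P = 17 and q = 43.
ΔP = 17 − 16 = +1.

+1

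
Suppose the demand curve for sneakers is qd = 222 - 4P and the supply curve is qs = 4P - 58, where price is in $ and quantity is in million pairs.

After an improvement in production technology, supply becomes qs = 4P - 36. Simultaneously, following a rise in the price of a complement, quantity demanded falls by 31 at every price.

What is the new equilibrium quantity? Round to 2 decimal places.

Before the shock: 222 - 4P = 4P - 58 ⇒ 280 = 8P ⇒ P = 35, q = 82.
The shock moves the curves to qd = 191 - 4P and qs = 4P - 36.
Equate the new curves: 191 - 4P = 4P - 36, giving 227 = 8P, P = 28.375, q = 77.5.

77.50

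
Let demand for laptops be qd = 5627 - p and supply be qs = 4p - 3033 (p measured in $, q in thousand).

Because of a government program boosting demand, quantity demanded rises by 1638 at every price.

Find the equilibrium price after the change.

Solve the original market: 5627 - p = 4p - 3033, hence p = 1732 and q = 3895.
The new curves are qd = 7265 - p (demand) and qs = 4p - 3033 (supply).
New equilibrium: 7265 - p = 4p - 3033 ⇒ 10298 = 5p ⇒ p = 2059.6, q = 5205.4.

2059.6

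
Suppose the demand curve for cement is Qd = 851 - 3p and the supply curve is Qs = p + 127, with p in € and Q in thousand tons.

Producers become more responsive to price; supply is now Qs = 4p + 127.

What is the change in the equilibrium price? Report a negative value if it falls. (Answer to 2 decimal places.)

Initially, 851 - 3p = p + 127, so 724 = 4p and p = 181, Q = 308.
The shock moves the curves to Qd = 851 - 3p and Qs = 4p + 127.
New equilibrium: 851 - 3p = 4p + 127 ⇒ 724 = 7p ⇒ p = 724/7 ≈ 103.4286, Q = 3785/7 ≈ 540.7143.
Δp = 103.4286 − 181 = -77.57.

-77.57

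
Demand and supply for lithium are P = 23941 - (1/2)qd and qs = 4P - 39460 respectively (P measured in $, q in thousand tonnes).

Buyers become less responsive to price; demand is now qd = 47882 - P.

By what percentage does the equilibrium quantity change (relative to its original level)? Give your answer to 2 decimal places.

+62.05

Original equilibrium: 47882 - 2P = 4P - 39460 gives 87342 = 6P, so P = 14557 and q = 18768.
With the change applied: demand qd = 47882 - P, supply qs = 4P - 39460.
New equilibrium: 47882 - P = 4P - 39460 ⇒ 87342 = 5P ⇒ P = 17468.4, q = 30413.6.
%Δq = (30413.6 − 18768) / 18768 × 100 = +62.05%.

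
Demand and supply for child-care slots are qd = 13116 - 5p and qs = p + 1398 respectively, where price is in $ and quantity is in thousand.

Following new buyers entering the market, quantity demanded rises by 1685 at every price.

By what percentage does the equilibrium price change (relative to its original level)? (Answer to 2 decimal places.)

+14.38

Original equilibrium: 13116 - 5p = p + 1398 gives 11718 = 6p, so p = 1953 and q = 3351.
With the change applied: demand qd = 14801 - 5p, supply qs = p + 1398.
Clearing the new market: 14801 - 5p = p + 1398, so p = 13403/6 ≈ 2233.8333 and q = 21791/6 ≈ 3631.8333.
%Δp = (2233.8333 − 1953) / 1953 × 100 = +14.38%.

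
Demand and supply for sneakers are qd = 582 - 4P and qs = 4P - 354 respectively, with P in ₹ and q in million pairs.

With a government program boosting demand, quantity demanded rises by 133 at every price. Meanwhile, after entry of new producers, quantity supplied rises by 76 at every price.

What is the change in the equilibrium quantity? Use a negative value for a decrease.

+104.5

Initially, 582 - 4P = 4P - 354, so 936 = 8P and P = 117, q = 114.
The new curves are qd = 715 - 4P (demand) and qs = 4P - 278 (supply).
Clearing the new market: 715 - 4P = 4P - 278, so P = 124.125 and q = 218.5.
Δq = 218.5 − 114 = +104.5.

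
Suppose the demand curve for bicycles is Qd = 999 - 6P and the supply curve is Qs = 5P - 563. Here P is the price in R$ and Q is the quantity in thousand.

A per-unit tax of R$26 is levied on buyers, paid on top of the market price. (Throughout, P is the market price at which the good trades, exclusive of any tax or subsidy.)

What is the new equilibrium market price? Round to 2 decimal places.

127.82

Before the shock: 999 - 6P = 5P - 563 ⇒ 1562 = 11P ⇒ P = 142, Q = 147.
Since buyers pay the price plus the tax, the effective demand curve becomes Qd = 843 - 6P.
Clearing the new market: 843 - 6P = 5P - 563, so P = 1406/11 ≈ 127.8182 and Q = 837/11 ≈ 76.0909.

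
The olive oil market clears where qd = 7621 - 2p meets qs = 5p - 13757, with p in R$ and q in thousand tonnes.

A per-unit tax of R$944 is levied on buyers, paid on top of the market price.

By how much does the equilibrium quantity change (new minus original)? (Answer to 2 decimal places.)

Solve the original market: 7621 - 2p = 5p - 13757, hence p = 3054 and q = 1513.
Since buyers pay the price plus the tax, the effective demand curve becomes qd = 5733 - 2p.
New equilibrium: 5733 - 2p = 5p - 13757 ⇒ 19490 = 7p ⇒ p = 19490/7 ≈ 2784.2857, q = 1151/7 ≈ 164.4286.
Δq = 164.4286 − 1513 = -1348.57.

-1348.57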